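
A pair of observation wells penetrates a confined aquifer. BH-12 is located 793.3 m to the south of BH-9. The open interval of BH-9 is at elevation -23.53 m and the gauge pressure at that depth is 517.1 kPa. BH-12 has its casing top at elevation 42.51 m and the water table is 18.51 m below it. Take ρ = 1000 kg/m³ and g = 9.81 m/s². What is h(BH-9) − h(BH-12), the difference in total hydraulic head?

Pressure head at BH-9: ψ = P/(ρg) = 517.1×1000 / (1000 × 9.81) = 52.71 m.
Total head at BH-9: h = z + ψ = -23.53 + 52.71 = 29.18 m.
Total head at BH-12: h = 42.51 − 18.51 = 24.00 m.
Head difference: h(BH-9) − h(BH-12) = 29.18 − 24.00 = 5.18 m.

Δh ≈ 5.18 m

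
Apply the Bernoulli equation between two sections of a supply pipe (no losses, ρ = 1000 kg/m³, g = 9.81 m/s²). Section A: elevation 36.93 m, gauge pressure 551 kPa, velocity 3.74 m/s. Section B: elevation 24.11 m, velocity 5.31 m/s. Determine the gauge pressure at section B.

P₂ ≈ 670 kPa

Pressure head at A: ψ₁ = P₁/(ρg) = 551×1000 / (1000 × 9.81) = 56.17 m.
Velocity heads: v₁²/2g = 3.74²/19.62 = 0.713 m; v₂²/2g = 5.31²/19.62 = 1.437 m.
Total head H = z₁ + ψ₁ + v₁²/2g = 36.93 + 56.17 + 0.713 = 93.81 m.
ψ₂ = H − z₂ − v₂²/2g = 93.81 − 24.11 − 1.437 = 68.26 m.
P₂ = ρgψ₂ = 1000 × 9.81 × 68.26 ≈ 670 kPa.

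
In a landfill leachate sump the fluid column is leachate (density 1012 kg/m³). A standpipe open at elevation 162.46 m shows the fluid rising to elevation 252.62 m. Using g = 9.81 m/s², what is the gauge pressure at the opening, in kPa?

Pressure head ψ = h − z = 252.62 − 162.46 = 90.16 m.
P = ρgψ = 1012 × 9.81 × 90.16 = 895083 Pa ≈ 895 kPa.

P ≈ 895 kPa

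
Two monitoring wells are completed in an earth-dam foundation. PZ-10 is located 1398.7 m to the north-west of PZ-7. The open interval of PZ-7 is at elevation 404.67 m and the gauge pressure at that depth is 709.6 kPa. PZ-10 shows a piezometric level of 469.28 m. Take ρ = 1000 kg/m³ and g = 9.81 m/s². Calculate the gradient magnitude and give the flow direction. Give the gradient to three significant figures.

i ≈ 0.00552; groundwater flows toward the north-west

Pressure head at PZ-7: ψ = P/(ρg) = 709.6×1000 / (1000 × 9.81) = 72.33 m.
Total head at PZ-7: h = z + ψ = 404.67 + 72.33 = 477.00 m.
Total head at PZ-10: h = 469.28 m (water level in the piezometer is the total head).
Head difference: h(PZ-7) − h(PZ-10) = 477.00 − 469.28 = 7.72 m.
Hydraulic gradient: i = |Δh| / L = 7.72 / 1398.7 = 0.00552.
Flow is from higher to lower head: from PZ-7 toward PZ-10, i.e. toward the north-west.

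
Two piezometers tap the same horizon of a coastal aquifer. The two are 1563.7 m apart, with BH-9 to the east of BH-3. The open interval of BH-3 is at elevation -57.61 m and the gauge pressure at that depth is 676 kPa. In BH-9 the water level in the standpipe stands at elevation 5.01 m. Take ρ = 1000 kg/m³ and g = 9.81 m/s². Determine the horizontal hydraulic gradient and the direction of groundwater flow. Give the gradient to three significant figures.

i ≈ 0.00402; groundwater flows toward the east

Pressure head at BH-3: ψ = P/(ρg) = 676×1000 / (1000 × 9.81) = 68.91 m.
Total head at BH-3: h = z + ψ = -57.61 + 68.91 = 11.30 m.
Total head at BH-9: h = 5.01 m (water level in the piezometer is the total head).
Head difference: h(BH-3) − h(BH-9) = 11.30 − 5.01 = 6.29 m.
Hydraulic gradient: i = |Δh| / L = 6.29 / 1563.7 = 0.00402.
Flow is from higher to lower head: from BH-3 toward BH-9, i.e. toward the east.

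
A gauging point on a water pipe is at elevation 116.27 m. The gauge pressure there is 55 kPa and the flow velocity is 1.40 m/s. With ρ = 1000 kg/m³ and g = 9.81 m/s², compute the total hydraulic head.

Pressure head ψ = P/(ρg) = 55×1000 / (1000 × 9.81) = 5.61 m.
Velocity head = v²/(2g) = 1.40² / (2 × 9.81) = 0.100 m.
h = z + ψ + v²/(2g) = 116.27 + 5.61 + 0.100 = 121.98 m.

h ≈ 121.98 m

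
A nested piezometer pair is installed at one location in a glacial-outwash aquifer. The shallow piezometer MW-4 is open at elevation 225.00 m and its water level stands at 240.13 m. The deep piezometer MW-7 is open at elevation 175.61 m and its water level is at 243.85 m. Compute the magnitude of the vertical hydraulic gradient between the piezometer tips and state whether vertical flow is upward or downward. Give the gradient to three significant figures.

|i_v| ≈ 0.0753; vertical flow is upward

Total head at MW-4: h = 240.13 m (water level in the standpipe).
Total head at MW-7: h = 243.85 m.
Δh = h(MW-4) − h(MW-7) = 240.13 − 243.85 = -3.72 m.
Vertical separation Δz = 225.00 − 175.61 = 49.39 m.
|i_v| = |Δh| / Δz = 3.72 / 49.39 = 0.0753.
Head is higher in the deep piezometer, so vertical flow is upward (discharge condition).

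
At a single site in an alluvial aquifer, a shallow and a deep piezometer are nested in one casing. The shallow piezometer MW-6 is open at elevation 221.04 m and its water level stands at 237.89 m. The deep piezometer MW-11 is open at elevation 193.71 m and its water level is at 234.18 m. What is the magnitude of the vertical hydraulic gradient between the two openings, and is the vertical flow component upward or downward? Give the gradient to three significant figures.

|i_v| ≈ 0.136; vertical flow is downward

Total head at MW-6: h = 237.89 m (water level in the standpipe).
Total head at MW-11: h = 234.18 m.
Δh = h(MW-6) − h(MW-11) = 237.89 − 234.18 = 3.71 m.
Vertical separation Δz = 221.04 − 193.71 = 27.33 m.
|i_v| = |Δh| / Δz = 3.71 / 27.33 = 0.136.
Head is higher in the shallow piezometer, so vertical flow is downward (recharge condition).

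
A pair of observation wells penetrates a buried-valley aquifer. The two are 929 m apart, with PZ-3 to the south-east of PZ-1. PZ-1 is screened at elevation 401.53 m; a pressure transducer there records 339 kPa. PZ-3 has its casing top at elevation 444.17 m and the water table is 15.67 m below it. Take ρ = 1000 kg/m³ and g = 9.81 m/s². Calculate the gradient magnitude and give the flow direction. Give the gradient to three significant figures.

Pressure head at PZ-1: ψ = P/(ρg) = 339×1000 / (1000 × 9.81) = 34.56 m.
Total head at PZ-1: h = z + ψ = 401.53 + 34.56 = 436.09 m.
Total head at PZ-3: h = 444.17 − 15.67 = 428.50 m.
Head difference: h(PZ-1) − h(PZ-3) = 436.09 − 428.50 = 7.59 m.
Hydraulic gradient: i = |Δh| / L = 7.59 / 929 = 0.00817.
Flow is from higher to lower head: from PZ-1 toward PZ-3, i.e. toward the south-east.

i ≈ 0.00817; groundwater flows toward the south-east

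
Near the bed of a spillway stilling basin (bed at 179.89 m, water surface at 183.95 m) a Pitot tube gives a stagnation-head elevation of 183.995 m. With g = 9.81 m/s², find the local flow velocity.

v ≈ 0.940 m/s

Near the bed, under hydrostatic conditions, the piezometric head (z + ψ) equals the free-surface elevation, 183.95 m.
Velocity head = total − piezometric = 183.995 − 183.95 = 0.045 m.
v = √(2g·h_v) = √(2 × 9.81 × 0.045) = 0.940 m/s.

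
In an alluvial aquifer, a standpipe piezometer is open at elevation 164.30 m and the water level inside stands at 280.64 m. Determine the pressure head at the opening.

ψ ≈ 116.34 m

Total head h = 280.64 m (the water-surface elevation in the piezometer).
Pressure head ψ = h − z = 280.64 − 164.30 = 116.34 m.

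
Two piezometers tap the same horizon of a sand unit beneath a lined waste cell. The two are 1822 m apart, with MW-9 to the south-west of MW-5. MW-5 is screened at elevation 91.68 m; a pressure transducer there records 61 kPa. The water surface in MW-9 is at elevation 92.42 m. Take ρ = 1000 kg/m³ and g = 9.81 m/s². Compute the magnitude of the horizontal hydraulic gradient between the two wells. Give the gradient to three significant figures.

Pressure head at MW-5: ψ = P/(ρg) = 61×1000 / (1000 × 9.81) = 6.22 m.
Total head at MW-5: h = z + ψ = 91.68 + 6.22 = 97.90 m.
Total head at MW-9: h = 92.42 m (water level in the piezometer is the total head).
Head difference: h(MW-5) − h(MW-9) = 97.90 − 92.42 = 5.48 m.
Hydraulic gradient: i = |Δh| / L = 5.48 / 1822 = 0.00301.

i ≈ 0.00301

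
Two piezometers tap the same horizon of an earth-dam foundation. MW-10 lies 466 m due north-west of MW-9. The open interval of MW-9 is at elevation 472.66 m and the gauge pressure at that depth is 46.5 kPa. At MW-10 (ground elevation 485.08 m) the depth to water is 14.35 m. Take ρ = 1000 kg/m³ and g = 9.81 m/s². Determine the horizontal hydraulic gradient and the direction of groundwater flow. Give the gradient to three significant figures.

Pressure head at MW-9: ψ = P/(ρg) = 46.5×1000 / (1000 × 9.81) = 4.74 m.
Total head at MW-9: h = z + ψ = 472.66 + 4.74 = 477.40 m.
Total head at MW-10: h = 485.08 − 14.35 = 470.73 m.
Head difference: h(MW-9) − h(MW-10) = 477.40 − 470.73 = 6.67 m.
Hydraulic gradient: i = |Δh| / L = 6.67 / 466 = 0.0143.
Flow is from higher to lower head: from MW-9 toward MW-10, i.e. toward the north-west.

i ≈ 0.0143; groundwater flows toward the north-west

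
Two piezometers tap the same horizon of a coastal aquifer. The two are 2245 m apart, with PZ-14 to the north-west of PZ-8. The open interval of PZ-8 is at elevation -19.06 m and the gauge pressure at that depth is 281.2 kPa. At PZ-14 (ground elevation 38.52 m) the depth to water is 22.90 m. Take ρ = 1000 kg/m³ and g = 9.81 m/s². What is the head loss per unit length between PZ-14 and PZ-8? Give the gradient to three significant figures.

Pressure head at PZ-8: ψ = P/(ρg) = 281.2×1000 / (1000 × 9.81) = 28.66 m.
Total head at PZ-8: h = z + ψ = -19.06 + 28.66 = 9.60 m.
Total head at PZ-14: h = 38.52 − 22.90 = 15.62 m.
Head difference: h(PZ-8) − h(PZ-14) = 9.60 − 15.62 = -6.02 m.
Hydraulic gradient: i = |Δh| / L = 6.02 / 2245 = 0.00268.

i ≈ 0.00268 m/m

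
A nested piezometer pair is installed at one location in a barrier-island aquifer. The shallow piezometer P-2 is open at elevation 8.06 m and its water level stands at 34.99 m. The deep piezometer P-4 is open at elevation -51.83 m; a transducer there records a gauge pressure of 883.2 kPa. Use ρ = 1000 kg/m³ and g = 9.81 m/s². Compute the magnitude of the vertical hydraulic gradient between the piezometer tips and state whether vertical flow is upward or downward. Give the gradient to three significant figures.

Total head at P-2: h = 34.99 m (water level in the standpipe).
Pressure head at P-4: ψ = P/(ρg) = 883.2×1000 / (1000 × 9.81) = 90.03 m.
Total head at P-4: h = z + ψ = -51.83 + 90.03 = 38.20 m.
Δh = h(P-2) − h(P-4) = 34.99 − 38.20 = -3.21 m.
Vertical separation Δz = 8.06 − (-51.83) = 59.89 m.
|i_v| = |Δh| / Δz = 3.21 / 59.89 = 0.0536.
Head is higher in the deep piezometer, so vertical flow is upward (discharge condition).

|i_v| ≈ 0.0536; vertical flow is upward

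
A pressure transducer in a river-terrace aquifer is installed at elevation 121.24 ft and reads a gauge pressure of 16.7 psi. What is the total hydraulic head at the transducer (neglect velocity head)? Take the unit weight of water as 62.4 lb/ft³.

ψ = 144·P/γ = 144 × 16.7 / 62.4 = 38.54 ft.
h = z + ψ = 121.24 + 38.54 = 159.78 ft.

h ≈ 159.78 ft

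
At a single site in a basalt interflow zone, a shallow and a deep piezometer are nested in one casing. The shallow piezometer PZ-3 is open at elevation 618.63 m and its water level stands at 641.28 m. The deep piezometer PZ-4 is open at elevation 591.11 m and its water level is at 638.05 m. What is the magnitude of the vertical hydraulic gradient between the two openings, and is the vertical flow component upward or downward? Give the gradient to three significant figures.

|i_v| ≈ 0.117; vertical flow is downward

Total head at PZ-3: h = 641.28 m (water level in the standpipe).
Total head at PZ-4: h = 638.05 m.
Δh = h(PZ-3) − h(PZ-4) = 641.28 − 638.05 = 3.23 m.
Vertical separation Δz = 618.63 − 591.11 = 27.52 m.
|i_v| = |Δh| / Δz = 3.23 / 27.52 = 0.117.
Head is higher in the shallow piezometer, so vertical flow is downward (recharge condition).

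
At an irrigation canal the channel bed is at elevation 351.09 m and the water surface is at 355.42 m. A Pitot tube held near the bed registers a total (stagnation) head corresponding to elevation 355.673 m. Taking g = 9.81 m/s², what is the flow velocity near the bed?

v ≈ 2.23 m/s

Near the bed, under hydrostatic conditions, the piezometric head (z + ψ) equals the free-surface elevation, 355.42 m.
Velocity head = total − piezometric = 355.673 − 355.42 = 0.253 m.
v = √(2g·h_v) = √(2 × 9.81 × 0.253) = 2.23 m/s.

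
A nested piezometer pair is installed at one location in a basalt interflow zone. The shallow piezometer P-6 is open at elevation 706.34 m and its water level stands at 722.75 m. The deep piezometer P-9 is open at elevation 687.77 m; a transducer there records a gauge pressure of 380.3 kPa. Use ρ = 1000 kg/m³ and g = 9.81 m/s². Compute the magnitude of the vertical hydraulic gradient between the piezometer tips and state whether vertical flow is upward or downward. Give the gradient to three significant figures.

Total head at P-6: h = 722.75 m (water level in the standpipe).
Pressure head at P-9: ψ = P/(ρg) = 380.3×1000 / (1000 × 9.81) = 38.77 m.
Total head at P-9: h = z + ψ = 687.77 + 38.77 = 726.54 m.
Δh = h(P-6) − h(P-9) = 722.75 − 726.54 = -3.79 m.
Vertical separation Δz = 706.34 − 687.77 = 18.57 m.
|i_v| = |Δh| / Δz = 3.79 / 18.57 = 0.204.
Head is higher in the deep piezometer, so vertical flow is upward (discharge condition).

|i_v| ≈ 0.204; vertical flow is upward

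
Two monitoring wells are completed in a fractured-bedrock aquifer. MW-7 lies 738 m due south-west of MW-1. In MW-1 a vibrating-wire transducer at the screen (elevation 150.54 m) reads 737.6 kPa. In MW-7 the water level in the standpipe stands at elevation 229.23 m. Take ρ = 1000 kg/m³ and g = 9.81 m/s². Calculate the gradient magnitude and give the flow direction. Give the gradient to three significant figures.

i ≈ 0.00474; groundwater flows toward the north-east

Pressure head at MW-1: ψ = P/(ρg) = 737.6×1000 / (1000 × 9.81) = 75.19 m.
Total head at MW-1: h = z + ψ = 150.54 + 75.19 = 225.73 m.
Total head at MW-7: h = 229.23 m (water level in the piezometer is the total head).
Head difference: h(MW-1) − h(MW-7) = 225.73 − 229.23 = -3.50 m.
Hydraulic gradient: i = |Δh| / L = 3.50 / 738 = 0.00474.
Flow is from higher to lower head: from MW-7 toward MW-1, i.e. toward the north-east.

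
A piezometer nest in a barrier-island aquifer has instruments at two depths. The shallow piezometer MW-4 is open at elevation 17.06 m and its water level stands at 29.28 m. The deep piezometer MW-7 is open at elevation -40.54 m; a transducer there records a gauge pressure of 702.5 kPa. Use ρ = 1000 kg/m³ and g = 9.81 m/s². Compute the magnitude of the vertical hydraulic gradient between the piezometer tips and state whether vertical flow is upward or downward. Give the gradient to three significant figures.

|i_v| ≈ 0.0311; vertical flow is upward

Total head at MW-4: h = 29.28 m (water level in the standpipe).
Pressure head at MW-7: ψ = P/(ρg) = 702.5×1000 / (1000 × 9.81) = 71.61 m.
Total head at MW-7: h = z + ψ = -40.54 + 71.61 = 31.07 m.
Δh = h(MW-4) − h(MW-7) = 29.28 − 31.07 = -1.79 m.
Vertical separation Δz = 17.06 − (-40.54) = 57.60 m.
|i_v| = |Δh| / Δz = 1.79 / 57.60 = 0.0311.
Head is higher in the deep piezometer, so vertical flow is upward (discharge condition).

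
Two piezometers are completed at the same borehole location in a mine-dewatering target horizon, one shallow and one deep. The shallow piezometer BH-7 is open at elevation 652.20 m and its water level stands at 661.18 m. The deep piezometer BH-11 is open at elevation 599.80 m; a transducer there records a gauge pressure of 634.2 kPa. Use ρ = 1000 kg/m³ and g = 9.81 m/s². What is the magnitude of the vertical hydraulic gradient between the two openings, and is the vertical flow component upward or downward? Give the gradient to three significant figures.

|i_v| ≈ 0.0624; vertical flow is upward

Total head at BH-7: h = 661.18 m (water level in the standpipe).
Pressure head at BH-11: ψ = P/(ρg) = 634.2×1000 / (1000 × 9.81) = 64.65 m.
Total head at BH-11: h = z + ψ = 599.80 + 64.65 = 664.45 m.
Δh = h(BH-7) − h(BH-11) = 661.18 − 664.45 = -3.27 m.
Vertical separation Δz = 652.20 − 599.80 = 52.40 m.
|i_v| = |Δh| / Δz = 3.27 / 52.40 = 0.0624.
Head is higher in the deep piezometer, so vertical flow is upward (discharge condition).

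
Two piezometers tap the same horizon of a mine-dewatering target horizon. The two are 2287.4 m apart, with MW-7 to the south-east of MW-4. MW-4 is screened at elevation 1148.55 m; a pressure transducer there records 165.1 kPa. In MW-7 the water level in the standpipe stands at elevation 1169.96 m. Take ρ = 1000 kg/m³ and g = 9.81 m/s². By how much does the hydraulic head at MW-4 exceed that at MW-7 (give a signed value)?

Pressure head at MW-4: ψ = P/(ρg) = 165.1×1000 / (1000 × 9.81) = 16.83 m.
Total head at MW-4: h = z + ψ = 1148.55 + 16.83 = 1165.38 m.
Total head at MW-7: h = 1169.96 m (water level in the piezometer is the total head).
Head difference: h(MW-4) − h(MW-7) = 1165.38 − 1169.96 = -4.58 m.

Δh ≈ -4.58 m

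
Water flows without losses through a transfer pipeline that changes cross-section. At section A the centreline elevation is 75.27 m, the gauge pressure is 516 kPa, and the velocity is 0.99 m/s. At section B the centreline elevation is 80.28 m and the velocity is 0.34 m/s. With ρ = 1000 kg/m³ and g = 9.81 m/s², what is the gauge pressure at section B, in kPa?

Pressure head at A: ψ₁ = P₁/(ρg) = 516×1000 / (1000 × 9.81) = 52.60 m.
Velocity heads: v₁²/2g = 0.99²/19.62 = 0.050 m; v₂²/2g = 0.34²/19.62 = 0.006 m.
Total head H = z₁ + ψ₁ + v₁²/2g = 75.27 + 52.60 + 0.050 = 127.92 m.
ψ₂ = H − z₂ − v₂²/2g = 127.92 − 80.28 − 0.006 = 47.63 m.
P₂ = ρgψ₂ = 1000 × 9.81 × 47.63 ≈ 467 kPa.

P₂ ≈ 467 kPa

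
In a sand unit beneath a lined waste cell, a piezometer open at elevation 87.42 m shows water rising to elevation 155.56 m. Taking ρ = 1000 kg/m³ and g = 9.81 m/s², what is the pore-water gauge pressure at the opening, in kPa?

Pressure head ψ = h − z = 155.56 − 87.42 = 68.14 m.
P = ρgψ = 1000 × 9.81 × 68.14 = 668453 Pa ≈ 668 kPa.

P ≈ 668 kPa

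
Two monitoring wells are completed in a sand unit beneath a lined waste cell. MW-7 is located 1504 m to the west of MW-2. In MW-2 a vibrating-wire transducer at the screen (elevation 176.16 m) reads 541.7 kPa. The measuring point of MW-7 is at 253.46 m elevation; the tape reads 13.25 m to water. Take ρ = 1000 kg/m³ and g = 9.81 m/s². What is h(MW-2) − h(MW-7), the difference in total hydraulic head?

Δh ≈ -8.83 m

Pressure head at MW-2: ψ = P/(ρg) = 541.7×1000 / (1000 × 9.81) = 55.22 m.
Total head at MW-2: h = z + ψ = 176.16 + 55.22 = 231.38 m.
Total head at MW-7: h = 253.46 − 13.25 = 240.21 m.
Head difference: h(MW-2) − h(MW-7) = 231.38 − 240.21 = -8.83 m.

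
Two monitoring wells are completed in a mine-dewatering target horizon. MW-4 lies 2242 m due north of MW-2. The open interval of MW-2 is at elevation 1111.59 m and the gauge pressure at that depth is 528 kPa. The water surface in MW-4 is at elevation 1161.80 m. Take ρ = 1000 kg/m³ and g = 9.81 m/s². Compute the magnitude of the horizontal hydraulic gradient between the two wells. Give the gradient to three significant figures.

i ≈ 0.00161

Pressure head at MW-2: ψ = P/(ρg) = 528×1000 / (1000 × 9.81) = 53.82 m.
Total head at MW-2: h = z + ψ = 1111.59 + 53.82 = 1165.41 m.
Total head at MW-4: h = 1161.80 m (water level in the piezometer is the total head).
Head difference: h(MW-2) − h(MW-4) = 1165.41 − 1161.80 = 3.61 m.
Hydraulic gradient: i = |Δh| / L = 3.61 / 2242 = 0.00161.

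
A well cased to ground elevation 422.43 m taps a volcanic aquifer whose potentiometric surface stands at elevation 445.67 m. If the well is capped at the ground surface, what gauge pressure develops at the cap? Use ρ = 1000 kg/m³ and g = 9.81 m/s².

P ≈ 228 kPa

Head above the cap: Δh = 445.67 − 422.43 = 23.24 m.
P = ρgΔh = 1000 × 9.81 × 23.24 = 227984 Pa ≈ 228 kPa.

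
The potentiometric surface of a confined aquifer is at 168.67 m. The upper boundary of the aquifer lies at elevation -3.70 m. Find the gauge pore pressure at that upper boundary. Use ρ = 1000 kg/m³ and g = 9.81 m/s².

P ≈ 1690 kPa

Pressure head at the aquifer top: ψ = h − z = 168.67 − (-3.70) = 172.37 m.
P = ρgψ = 1000 × 9.81 × 172.37 = 1690950 Pa ≈ 1690 kPa.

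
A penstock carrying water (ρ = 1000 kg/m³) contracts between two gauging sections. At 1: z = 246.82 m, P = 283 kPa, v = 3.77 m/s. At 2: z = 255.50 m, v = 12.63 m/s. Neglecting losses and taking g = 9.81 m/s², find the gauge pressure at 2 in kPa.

P₂ ≈ 125 kPa

Pressure head at 1: ψ₁ = P₁/(ρg) = 283×1000 / (1000 × 9.81) = 28.85 m.
Velocity heads: v₁²/2g = 3.77²/19.62 = 0.724 m; v₂²/2g = 12.63²/19.62 = 8.130 m.
Total head H = z₁ + ψ₁ + v₁²/2g = 246.82 + 28.85 + 0.724 = 276.39 m.
ψ₂ = H − z₂ − v₂²/2g = 276.39 − 255.50 − 8.130 = 12.76 m.
P₂ = ρgψ₂ = 1000 × 9.81 × 12.76 ≈ 125 kPa.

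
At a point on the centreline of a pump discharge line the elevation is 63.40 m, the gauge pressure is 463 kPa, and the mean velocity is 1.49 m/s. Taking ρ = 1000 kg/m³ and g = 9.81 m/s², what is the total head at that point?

h ≈ 110.71 m

Pressure head ψ = P/(ρg) = 463×1000 / (1000 × 9.81) = 47.20 m.
Velocity head = v²/(2g) = 1.49² / (2 × 9.81) = 0.113 m.
h = z + ψ + v²/(2g) = 63.40 + 47.20 + 0.113 = 110.71 m.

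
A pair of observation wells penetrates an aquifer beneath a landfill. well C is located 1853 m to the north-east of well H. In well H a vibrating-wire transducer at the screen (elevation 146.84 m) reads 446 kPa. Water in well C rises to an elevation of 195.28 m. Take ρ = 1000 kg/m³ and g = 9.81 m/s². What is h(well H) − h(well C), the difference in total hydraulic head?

Δh ≈ -2.98 m

Pressure head at well H: ψ = P/(ρg) = 446×1000 / (1000 × 9.81) = 45.46 m.
Total head at well H: h = z + ψ = 146.84 + 45.46 = 192.30 m.
Total head at well C: h = 195.28 m (water level in the piezometer is the total head).
Head difference: h(well H) − h(well C) = 192.30 − 195.28 = -2.98 m.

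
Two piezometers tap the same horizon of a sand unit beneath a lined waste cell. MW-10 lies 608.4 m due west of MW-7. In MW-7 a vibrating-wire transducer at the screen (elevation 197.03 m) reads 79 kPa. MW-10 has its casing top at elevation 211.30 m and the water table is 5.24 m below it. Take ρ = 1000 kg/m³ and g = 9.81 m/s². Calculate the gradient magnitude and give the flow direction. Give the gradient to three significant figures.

i ≈ 0.00161; groundwater flows toward the east

Pressure head at MW-7: ψ = P/(ρg) = 79×1000 / (1000 × 9.81) = 8.05 m.
Total head at MW-7: h = z + ψ = 197.03 + 8.05 = 205.08 m.
Total head at MW-10: h = 211.30 − 5.24 = 206.06 m.
Head difference: h(MW-7) − h(MW-10) = 205.08 − 206.06 = -0.98 m.
Hydraulic gradient: i = |Δh| / L = 0.98 / 608.4 = 0.00161.
Flow is from higher to lower head: from MW-10 toward MW-7, i.e. toward the east.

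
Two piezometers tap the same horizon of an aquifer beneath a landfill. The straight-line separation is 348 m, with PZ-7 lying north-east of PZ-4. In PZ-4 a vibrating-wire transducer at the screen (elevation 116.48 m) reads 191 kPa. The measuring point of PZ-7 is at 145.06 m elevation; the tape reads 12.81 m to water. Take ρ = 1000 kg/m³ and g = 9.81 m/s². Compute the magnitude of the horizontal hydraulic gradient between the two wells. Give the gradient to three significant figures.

Pressure head at PZ-4: ψ = P/(ρg) = 191×1000 / (1000 × 9.81) = 19.47 m.
Total head at PZ-4: h = z + ψ = 116.48 + 19.47 = 135.95 m.
Total head at PZ-7: h = 145.06 − 12.81 = 132.25 m.
Head difference: h(PZ-4) − h(PZ-7) = 135.95 − 132.25 = 3.70 m.
Hydraulic gradient: i = |Δh| / L = 3.70 / 348 = 0.0106.

i ≈ 0.0106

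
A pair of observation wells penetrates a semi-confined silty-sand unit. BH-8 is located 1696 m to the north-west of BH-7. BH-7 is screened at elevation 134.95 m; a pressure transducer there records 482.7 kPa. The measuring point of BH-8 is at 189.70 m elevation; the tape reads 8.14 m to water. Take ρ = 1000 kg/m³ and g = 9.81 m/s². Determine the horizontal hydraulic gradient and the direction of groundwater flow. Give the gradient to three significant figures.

Pressure head at BH-7: ψ = P/(ρg) = 482.7×1000 / (1000 × 9.81) = 49.20 m.
Total head at BH-7: h = z + ψ = 134.95 + 49.20 = 184.15 m.
Total head at BH-8: h = 189.70 − 8.14 = 181.56 m.
Head difference: h(BH-7) − h(BH-8) = 184.15 − 181.56 = 2.59 m.
Hydraulic gradient: i = |Δh| / L = 2.59 / 1696 = 0.00153.
Flow is from higher to lower head: from BH-7 toward BH-8, i.e. toward the north-west.

i ≈ 0.00153; groundwater flows toward the north-west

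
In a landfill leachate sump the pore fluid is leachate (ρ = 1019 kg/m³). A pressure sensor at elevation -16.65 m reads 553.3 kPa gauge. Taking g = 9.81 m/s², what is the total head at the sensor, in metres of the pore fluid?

h ≈ 38.70 m

ψ = P/(ρg) = 553.3×1000 / (1019 × 9.81) = 55.35 m.
h = z + ψ = -16.65 + 55.35 = 38.70 m.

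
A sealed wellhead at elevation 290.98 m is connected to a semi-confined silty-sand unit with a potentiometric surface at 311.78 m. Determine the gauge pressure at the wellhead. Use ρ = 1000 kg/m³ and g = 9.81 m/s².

P ≈ 204 kPa

Head above the cap: Δh = 311.78 − 290.98 = 20.80 m.
P = ρgΔh = 1000 × 9.81 × 20.80 = 204048 Pa ≈ 204 kPa.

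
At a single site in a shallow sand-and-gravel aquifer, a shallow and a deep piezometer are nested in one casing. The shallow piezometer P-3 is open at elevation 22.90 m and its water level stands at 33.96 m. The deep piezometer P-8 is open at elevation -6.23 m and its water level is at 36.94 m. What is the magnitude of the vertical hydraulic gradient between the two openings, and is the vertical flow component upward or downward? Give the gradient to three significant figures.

Total head at P-3: h = 33.96 m (water level in the standpipe).
Total head at P-8: h = 36.94 m.
Δh = h(P-3) − h(P-8) = 33.96 − 36.94 = -2.98 m.
Vertical separation Δz = 22.90 − (-6.23) = 29.13 m.
|i_v| = |Δh| / Δz = 2.98 / 29.13 = 0.102.
Head is higher in the deep piezometer, so vertical flow is upward (discharge condition).

|i_v| ≈ 0.102; vertical flow is upward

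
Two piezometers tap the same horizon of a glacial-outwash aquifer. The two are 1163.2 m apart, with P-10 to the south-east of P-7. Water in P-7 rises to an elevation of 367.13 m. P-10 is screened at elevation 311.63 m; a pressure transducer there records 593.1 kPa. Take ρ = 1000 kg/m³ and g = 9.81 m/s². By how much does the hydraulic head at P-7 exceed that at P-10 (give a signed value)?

Δh ≈ -4.96 m

Total head at P-7: h = 367.13 m (water level in the piezometer is the total head).
Pressure head at P-10: ψ = P/(ρg) = 593.1×1000 / (1000 × 9.81) = 60.46 m.
Total head at P-10: h = z + ψ = 311.63 + 60.46 = 372.09 m.
Head difference: h(P-7) − h(P-10) = 367.13 − 372.09 = -4.96 m.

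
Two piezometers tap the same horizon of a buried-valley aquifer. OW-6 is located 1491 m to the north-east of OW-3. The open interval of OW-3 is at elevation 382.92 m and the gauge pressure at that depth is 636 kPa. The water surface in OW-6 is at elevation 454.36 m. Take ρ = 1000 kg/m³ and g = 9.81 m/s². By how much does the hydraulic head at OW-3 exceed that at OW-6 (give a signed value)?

Δh ≈ -6.61 m

Pressure head at OW-3: ψ = P/(ρg) = 636×1000 / (1000 × 9.81) = 64.83 m.
Total head at OW-3: h = z + ψ = 382.92 + 64.83 = 447.75 m.
Total head at OW-6: h = 454.36 m (water level in the piezometer is the total head).
Head difference: h(OW-3) − h(OW-6) = 447.75 − 454.36 = -6.61 m.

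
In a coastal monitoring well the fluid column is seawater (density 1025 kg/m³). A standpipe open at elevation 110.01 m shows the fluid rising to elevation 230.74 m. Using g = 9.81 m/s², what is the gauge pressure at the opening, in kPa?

Pressure head ψ = h − z = 230.74 − 110.01 = 120.73 m.
P = ρgψ = 1025 × 9.81 × 120.73 = 1213970 Pa ≈ 1210 kPa.

P ≈ 1210 kPa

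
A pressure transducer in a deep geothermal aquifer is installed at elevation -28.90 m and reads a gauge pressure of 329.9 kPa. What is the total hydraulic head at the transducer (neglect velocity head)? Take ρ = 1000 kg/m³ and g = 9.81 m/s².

h ≈ 4.73 m

ψ = P/(ρg) = 329.9×1000 / (1000 × 9.81) = 33.63 m.
h = z + ψ = -28.90 + 33.63 = 4.73 m.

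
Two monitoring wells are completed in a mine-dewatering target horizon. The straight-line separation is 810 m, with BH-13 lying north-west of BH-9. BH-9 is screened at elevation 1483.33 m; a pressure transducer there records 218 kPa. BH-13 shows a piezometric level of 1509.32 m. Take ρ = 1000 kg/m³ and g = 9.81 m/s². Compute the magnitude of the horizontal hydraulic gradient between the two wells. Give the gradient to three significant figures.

Pressure head at BH-9: ψ = P/(ρg) = 218×1000 / (1000 × 9.81) = 22.22 m.
Total head at BH-9: h = z + ψ = 1483.33 + 22.22 = 1505.55 m.
Total head at BH-13: h = 1509.32 m (water level in the piezometer is the total head).
Head difference: h(BH-9) − h(BH-13) = 1505.55 − 1509.32 = -3.77 m.
Hydraulic gradient: i = |Δh| / L = 3.77 / 810 = 0.00465.

i ≈ 0.00465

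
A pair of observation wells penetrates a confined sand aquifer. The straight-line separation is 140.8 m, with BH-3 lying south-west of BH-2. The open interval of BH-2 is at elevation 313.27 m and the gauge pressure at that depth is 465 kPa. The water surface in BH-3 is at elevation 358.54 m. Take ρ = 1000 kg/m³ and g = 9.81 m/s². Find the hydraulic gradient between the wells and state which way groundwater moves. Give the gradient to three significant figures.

Pressure head at BH-2: ψ = P/(ρg) = 465×1000 / (1000 × 9.81) = 47.40 m.
Total head at BH-2: h = z + ψ = 313.27 + 47.40 = 360.67 m.
Total head at BH-3: h = 358.54 m (water level in the piezometer is the total head).
Head difference: h(BH-2) − h(BH-3) = 360.67 − 358.54 = 2.13 m.
Hydraulic gradient: i = |Δh| / L = 2.13 / 140.8 = 0.0151.
Flow is from higher to lower head: from BH-2 toward BH-3, i.e. toward the south-west.

i ≈ 0.0151; groundwater flows toward the south-west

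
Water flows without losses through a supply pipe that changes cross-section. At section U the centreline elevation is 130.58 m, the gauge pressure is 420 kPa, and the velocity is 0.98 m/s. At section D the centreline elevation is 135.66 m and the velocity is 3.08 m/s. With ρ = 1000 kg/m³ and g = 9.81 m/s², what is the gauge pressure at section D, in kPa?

Pressure head at U: ψ₁ = P₁/(ρg) = 420×1000 / (1000 × 9.81) = 42.81 m.
Velocity heads: v₁²/2g = 0.98²/19.62 = 0.049 m; v₂²/2g = 3.08²/19.62 = 0.484 m.
Total head H = z₁ + ψ₁ + v₁²/2g = 130.58 + 42.81 + 0.049 = 173.44 m.
ψ₂ = H − z₂ − v₂²/2g = 173.44 − 135.66 − 0.484 = 37.30 m.
P₂ = ρgψ₂ = 1000 × 9.81 × 37.30 ≈ 366 kPa.

P₂ ≈ 366 kPa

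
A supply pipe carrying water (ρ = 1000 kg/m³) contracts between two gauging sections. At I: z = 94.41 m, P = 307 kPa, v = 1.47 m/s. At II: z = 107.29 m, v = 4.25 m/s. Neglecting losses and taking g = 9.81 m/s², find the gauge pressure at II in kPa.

P₂ ≈ 173 kPa

Pressure head at I: ψ₁ = P₁/(ρg) = 307×1000 / (1000 × 9.81) = 31.29 m.
Velocity heads: v₁²/2g = 1.47²/19.62 = 0.110 m; v₂²/2g = 4.25²/19.62 = 0.921 m.
Total head H = z₁ + ψ₁ + v₁²/2g = 94.41 + 31.29 + 0.110 = 125.81 m.
ψ₂ = H − z₂ − v₂²/2g = 125.81 − 107.29 − 0.921 = 17.60 m.
P₂ = ρgψ₂ = 1000 × 9.81 × 17.60 ≈ 173 kPa.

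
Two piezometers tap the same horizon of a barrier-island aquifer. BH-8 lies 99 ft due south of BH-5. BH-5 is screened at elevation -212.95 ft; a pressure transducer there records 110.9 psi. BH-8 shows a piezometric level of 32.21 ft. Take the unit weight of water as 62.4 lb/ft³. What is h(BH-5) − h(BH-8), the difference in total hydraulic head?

Pressure head at BH-5: ψ = 144·P/γ = 144 × 110.9 / 62.4 = 255.92 ft.
Total head at BH-5: h = z + ψ = -212.95 + 255.92 = 42.97 ft.
Total head at BH-8: h = 32.21 ft (water level in the piezometer is the total head).
Head difference: h(BH-5) − h(BH-8) = 42.97 − 32.21 = 10.76 ft.

Δh ≈ 10.76 ft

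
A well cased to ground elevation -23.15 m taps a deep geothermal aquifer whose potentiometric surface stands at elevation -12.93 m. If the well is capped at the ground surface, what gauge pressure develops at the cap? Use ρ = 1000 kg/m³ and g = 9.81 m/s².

P ≈ 100 kPa

Head above the cap: Δh = -12.93 − (-23.15) = 10.22 m.
P = ρgΔh = 1000 × 9.81 × 10.22 = 100258 Pa ≈ 100 kPa.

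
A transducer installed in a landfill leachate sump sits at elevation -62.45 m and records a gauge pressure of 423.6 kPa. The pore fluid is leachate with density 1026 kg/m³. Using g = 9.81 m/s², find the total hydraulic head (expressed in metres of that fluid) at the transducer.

ψ = P/(ρg) = 423.6×1000 / (1026 × 9.81) = 42.09 m.
h = z + ψ = -62.45 + 42.09 = -20.36 m.

h ≈ -20.36 m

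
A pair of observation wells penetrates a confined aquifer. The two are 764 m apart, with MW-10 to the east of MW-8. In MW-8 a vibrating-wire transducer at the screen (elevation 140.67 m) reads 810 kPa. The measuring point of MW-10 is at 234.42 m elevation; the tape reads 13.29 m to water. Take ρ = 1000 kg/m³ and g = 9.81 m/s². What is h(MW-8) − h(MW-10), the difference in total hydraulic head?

Δh ≈ 2.11 m

Pressure head at MW-8: ψ = P/(ρg) = 810×1000 / (1000 × 9.81) = 82.57 m.
Total head at MW-8: h = z + ψ = 140.67 + 82.57 = 223.24 m.
Total head at MW-10: h = 234.42 − 13.29 = 221.13 m.
Head difference: h(MW-8) − h(MW-10) = 223.24 − 221.13 = 2.11 m.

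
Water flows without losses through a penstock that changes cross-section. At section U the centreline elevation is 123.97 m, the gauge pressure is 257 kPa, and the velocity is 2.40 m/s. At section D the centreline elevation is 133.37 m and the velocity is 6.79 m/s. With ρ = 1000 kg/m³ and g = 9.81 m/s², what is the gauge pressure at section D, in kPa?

P₂ ≈ 145 kPa

Pressure head at U: ψ₁ = P₁/(ρg) = 257×1000 / (1000 × 9.81) = 26.20 m.
Velocity heads: v₁²/2g = 2.40²/19.62 = 0.294 m; v₂²/2g = 6.79²/19.62 = 2.350 m.
Total head H = z₁ + ψ₁ + v₁²/2g = 123.97 + 26.20 + 0.294 = 150.46 m.
ψ₂ = H − z₂ − v₂²/2g = 150.46 − 133.37 − 2.350 = 14.74 m.
P₂ = ρgψ₂ = 1000 × 9.81 × 14.74 ≈ 145 kPa.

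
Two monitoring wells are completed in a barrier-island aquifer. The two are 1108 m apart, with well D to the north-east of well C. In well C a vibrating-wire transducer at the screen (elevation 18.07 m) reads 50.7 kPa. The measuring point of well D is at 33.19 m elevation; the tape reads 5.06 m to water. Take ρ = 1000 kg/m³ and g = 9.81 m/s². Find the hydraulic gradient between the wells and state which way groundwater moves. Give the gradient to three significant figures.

Pressure head at well C: ψ = P/(ρg) = 50.7×1000 / (1000 × 9.81) = 5.17 m.
Total head at well C: h = z + ψ = 18.07 + 5.17 = 23.24 m.
Total head at well D: h = 33.19 − 5.06 = 28.13 m.
Head difference: h(well C) − h(well D) = 23.24 − 28.13 = -4.89 m.
Hydraulic gradient: i = |Δh| / L = 4.89 / 1108 = 0.00441.
Flow is from higher to lower head: from well D toward well C, i.e. toward the south-west.

i ≈ 0.00441; groundwater flows toward the south-west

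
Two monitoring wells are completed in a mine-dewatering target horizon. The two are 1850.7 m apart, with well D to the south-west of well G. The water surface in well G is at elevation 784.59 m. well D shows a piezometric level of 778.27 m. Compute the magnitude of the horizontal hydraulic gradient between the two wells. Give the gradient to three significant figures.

i ≈ 0.00341

Total head at well G: h = 784.59 m (water level in the piezometer is the total head).
Total head at well D: h = 778.27 m (water level in the piezometer is the total head).
Head difference: h(well G) − h(well D) = 784.59 − 778.27 = 6.32 m.
Hydraulic gradient: i = |Δh| / L = 6.32 / 1850.7 = 0.00341.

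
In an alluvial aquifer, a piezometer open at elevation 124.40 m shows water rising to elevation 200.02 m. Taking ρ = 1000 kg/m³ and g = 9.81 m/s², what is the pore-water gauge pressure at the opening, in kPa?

P ≈ 742 kPa

Pressure head ψ = h − z = 200.02 − 124.40 = 75.62 m.
P = ρgψ = 1000 × 9.81 × 75.62 = 741832 Pa ≈ 742 kPa.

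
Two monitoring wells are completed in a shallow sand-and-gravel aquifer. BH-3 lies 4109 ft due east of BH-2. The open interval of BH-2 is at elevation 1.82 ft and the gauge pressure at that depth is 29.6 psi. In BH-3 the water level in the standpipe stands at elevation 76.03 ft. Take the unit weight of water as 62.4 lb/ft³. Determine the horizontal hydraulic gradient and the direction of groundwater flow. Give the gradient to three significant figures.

i ≈ 0.00144; groundwater flows toward the west

Pressure head at BH-2: ψ = 144·P/γ = 144 × 29.6 / 62.4 = 68.31 ft.
Total head at BH-2: h = z + ψ = 1.82 + 68.31 = 70.13 ft.
Total head at BH-3: h = 76.03 ft (water level in the piezometer is the total head).
Head difference: h(BH-2) − h(BH-3) = 70.13 − 76.03 = -5.90 ft.
Hydraulic gradient: i = |Δh| / L = 5.90 / 4109 = 0.00144.
Flow is from higher to lower head: from BH-3 toward BH-2, i.e. toward the west.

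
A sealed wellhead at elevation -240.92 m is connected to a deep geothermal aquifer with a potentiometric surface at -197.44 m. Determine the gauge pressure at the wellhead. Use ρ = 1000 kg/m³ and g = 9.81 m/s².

P ≈ 427 kPa

Head above the cap: Δh = -197.44 − (-240.92) = 43.48 m.
P = ρgΔh = 1000 × 9.81 × 43.48 = 426539 Pa ≈ 427 kPa.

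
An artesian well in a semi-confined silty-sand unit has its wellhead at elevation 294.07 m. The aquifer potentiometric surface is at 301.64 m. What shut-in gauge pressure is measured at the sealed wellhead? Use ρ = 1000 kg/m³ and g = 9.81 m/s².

Head above the cap: Δh = 301.64 − 294.07 = 7.57 m.
P = ρgΔh = 1000 × 9.81 × 7.57 = 74262 Pa ≈ 74.3 kPa.

P ≈ 74.3 kPa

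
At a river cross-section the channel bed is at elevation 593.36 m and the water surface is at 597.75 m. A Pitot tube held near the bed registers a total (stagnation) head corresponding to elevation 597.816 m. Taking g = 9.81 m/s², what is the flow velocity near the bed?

Near the bed, under hydrostatic conditions, the piezometric head (z + ψ) equals the free-surface elevation, 597.75 m.
Velocity head = total − piezometric = 597.816 − 597.75 = 0.066 m.
v = √(2g·h_v) = √(2 × 9.81 × 0.066) = 1.14 m/s.

v ≈ 1.14 m/s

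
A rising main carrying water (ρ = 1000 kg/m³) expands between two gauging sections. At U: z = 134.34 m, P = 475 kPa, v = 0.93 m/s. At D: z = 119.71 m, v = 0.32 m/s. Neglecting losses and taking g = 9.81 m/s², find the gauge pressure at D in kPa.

P₂ ≈ 619 kPa

Pressure head at U: ψ₁ = P₁/(ρg) = 475×1000 / (1000 × 9.81) = 48.42 m.
Velocity heads: v₁²/2g = 0.93²/19.62 = 0.044 m; v₂²/2g = 0.32²/19.62 = 0.005 m.
Total head H = z₁ + ψ₁ + v₁²/2g = 134.34 + 48.42 + 0.044 = 182.80 m.
ψ₂ = H − z₂ − v₂²/2g = 182.80 − 119.71 − 0.005 = 63.09 m.
P₂ = ρgψ₂ = 1000 × 9.81 × 63.09 ≈ 619 kPa.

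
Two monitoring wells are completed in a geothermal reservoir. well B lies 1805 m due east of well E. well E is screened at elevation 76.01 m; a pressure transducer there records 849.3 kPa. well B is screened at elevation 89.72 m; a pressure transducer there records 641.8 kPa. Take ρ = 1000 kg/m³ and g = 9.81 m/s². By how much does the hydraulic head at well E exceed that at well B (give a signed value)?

Δh ≈ 7.44 m

Pressure head at well E: ψ = P/(ρg) = 849.3×1000 / (1000 × 9.81) = 86.57 m.
Total head at well E: h = z + ψ = 76.01 + 86.57 = 162.58 m.
Pressure head at well B: ψ = P/(ρg) = 641.8×1000 / (1000 × 9.81) = 65.42 m.
Total head at well B: h = z + ψ = 89.72 + 65.42 = 155.14 m.
Head difference: h(well E) − h(well B) = 162.58 − 155.14 = 7.44 m.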